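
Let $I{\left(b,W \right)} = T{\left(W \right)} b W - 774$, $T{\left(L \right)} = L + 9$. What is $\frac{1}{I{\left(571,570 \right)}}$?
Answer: $\frac{1}{188446356} \approx 5.3065 \cdot 10^{-9}$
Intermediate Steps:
$T{\left(L \right)} = 9 + L$
$I{\left(b,W \right)} = -774 + W b \left(9 + W\right)$ ($I{\left(b,W \right)} = \left(9 + W\right) b W - 774 = b \left(9 + W\right) W - 774 = W b \left(9 + W\right) - 774 = -774 + W b \left(9 + W\right)$)
$\frac{1}{I{\left(571,570 \right)}} = \frac{1}{-774 + 570 \cdot 571 \left(9 + 570\right)} = \frac{1}{-774 + 570 \cdot 571 \cdot 579} = \frac{1}{-774 + 188447130} = \frac{1}{188446356}$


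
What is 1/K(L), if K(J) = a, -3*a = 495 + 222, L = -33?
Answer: -1/239 ≈ -0.0041841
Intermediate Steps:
a = -239 (a = -(495 + 222)/3 = -1/3*717 = -239)
K(J) = -239
1/K(L) = 1/(-239) = -1/239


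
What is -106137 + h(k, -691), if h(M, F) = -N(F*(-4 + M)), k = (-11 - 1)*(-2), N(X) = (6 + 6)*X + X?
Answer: 73523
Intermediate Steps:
N(X) = 13*X (N(X) = 12*X + X = 13*X)
k = 24 (k = -12*(-2) = 24)
h(M, F) = -13*F*(-4 + M)
-106137 + h(k, -691) = -106137 + 13*(-691)*(4 - 1*24) = -106137 + 13*(-691)*(4 - 24) = -106137 + 13*(-691)*(-20) = -106137 + 179660 = 73523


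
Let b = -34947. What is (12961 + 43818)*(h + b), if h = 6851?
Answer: -1595262784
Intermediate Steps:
(12961 + 43818)*(h + b) = (12961 + 43818)*(6851 - 34947) = 56779*(-28096) = -1595262784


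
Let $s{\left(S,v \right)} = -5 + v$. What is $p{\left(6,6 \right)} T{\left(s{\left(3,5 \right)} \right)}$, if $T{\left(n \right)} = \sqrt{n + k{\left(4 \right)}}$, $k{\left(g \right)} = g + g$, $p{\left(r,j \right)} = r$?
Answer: $12 \sqrt{2} \approx 16.971$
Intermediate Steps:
$k{\left(g \right)} = 2 g$
$T{\left(n \right)} = \sqrt{8 + n}$ ($T{\left(n \right)} = \sqrt{n + 2 \cdot 4} = \sqrt{n + 8} = \sqrt{8 + n}$)
$p{\left(6,6 \right)} T{\left(s{\left(3,5 \right)} \right)} = 6 \sqrt{8 + \left(-5 + 5\right)} = 6 \sqrt{8 + 0} = 6 \sqrt{8} = 6 \cdot 2 \sqrt{2} = 12 \sqrt{2}$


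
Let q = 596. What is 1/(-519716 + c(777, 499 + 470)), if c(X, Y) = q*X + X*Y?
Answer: 1/696289 ≈ 1.4362e-6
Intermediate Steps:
c(X, Y) = 596*X + X*Y
1/(-519716 + c(777, 499 + 470)) = 1/(-519716 + 777*(596 + (499 + 470))) = 1/(-519716 + 777*(596 + 969)) = 1/(-519716 + 777*1565) = 1/(-519716 + 1216005) = 1/696289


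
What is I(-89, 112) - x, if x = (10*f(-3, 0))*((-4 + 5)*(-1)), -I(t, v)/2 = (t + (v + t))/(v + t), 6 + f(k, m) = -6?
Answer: -2628/23 ≈ -114.26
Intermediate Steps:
f(k, m) = -12 (f(k, m) = -6 - 6 = -12)
I(t, v) = -2*(v + 2*t)/(t + v) (I(t, v) = -2*(t + (v + t))/(v + t) = -2*(t + (t + v))/(t + v) = -2*(v + 2*t)/(t + v))
x = 120 (x = (10*(-12))*((-4 + 5)*(-1)) = -120*(-1) = 120)
I(-89, 112) - x = 2*(-1*112 - 2*(-89))/(-89 + 112) - 1*120 = 2*(-112 + 178)/23 - 120 = 2*(1/23)*66 - 120 = 132/23 - 120 = -2628/23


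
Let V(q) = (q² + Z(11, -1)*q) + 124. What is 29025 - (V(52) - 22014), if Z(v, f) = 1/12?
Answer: 144620/3 ≈ 48207.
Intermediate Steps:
Z(v, f) = 1/12
V(q) = 124 + q² + q/12 (V(q) = (q² + q/12) + 124 = 124 + q² + q/12)
29025 - (V(52) - 22014) = 29025 - ((124 + 52² + (1/12)*52) - 22014) = 29025 - ((124 + 2704 + 13/3) - 22014) = 29025 - (8497/3 - 22014) = 29025 - 1*(-57545/3) = 29025 + 57545/3 = 144620/3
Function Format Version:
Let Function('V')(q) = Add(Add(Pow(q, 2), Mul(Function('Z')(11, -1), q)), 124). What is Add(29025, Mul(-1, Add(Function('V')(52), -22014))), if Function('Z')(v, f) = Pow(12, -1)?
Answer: Rational(144620, 3) ≈ 48207.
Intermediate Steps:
Function('Z')(v, f) = Rational(1, 12)
Function('V')(q) = Add(124, Pow(q, 2), Mul(Rational(1, 12), q)) (Function('V')(q) = Add(Add(Pow(q, 2), Mul(Rational(1, 12), q)), 124) = Add(124, Pow(q, 2), Mul(Rational(1, 12), q)))
Add(29025, Mul(-1, Add(Function('V')(52), -22014))) = Add(29025, Mul(-1, Add(Add(124, Pow(52, 2), Mul(Rational(1, 12), 52)), -22014))) = Add(29025, Mul(-1, Add(Add(124, 2704, Rational(13, 3)), -22014))) = Add(29025, Mul(-1, Add(Rational(8497, 3), -22014))) = Add(29025, Mul(-1, Rational(-57545, 3))) = Add(29025, Rational(57545, 3)) = Rational(144620, 3)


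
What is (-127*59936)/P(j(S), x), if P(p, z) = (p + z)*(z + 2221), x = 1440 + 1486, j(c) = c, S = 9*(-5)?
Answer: -7611872/14828507 ≈ -0.51333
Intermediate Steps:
S = -45
x = 2926
P(p, z) = (2221 + z)*(p + z) (P(p, z) = (p + z)*(2221 + z) = (2221 + z)*(p + z))
(-127*59936)/P(j(S), x) = (-127*59936)/(2926² + 2221*(-45) + 2221*2926 - 45*2926) = -7611872/(8561476 - 99945 + 6498646 - 131670) = -7611872/14828507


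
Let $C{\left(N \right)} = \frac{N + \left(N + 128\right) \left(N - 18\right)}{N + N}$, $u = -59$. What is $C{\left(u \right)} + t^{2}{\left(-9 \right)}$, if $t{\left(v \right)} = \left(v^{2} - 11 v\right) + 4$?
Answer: $\frac{2000190}{59} \approx 33902.0$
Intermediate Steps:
$t{\left(v \right)} = 4 + v^{2} - 11 v$
$C{\left(N \right)} = \frac{N + \left(-18 + N\right) \left(128 + N\right)}{2 N}$ ($C{\left(N \right)} = \frac{N + \left(128 + N\right) \left(-18 + N\right)}{2 N} = \left(N + \left(-18 + N\right) \left(128 + N\right)\right) \frac{1}{2 N} = \frac{N + \left(-18 + N\right) \left(128 + N\right)}{2 N}$)
$C{\left(u \right)} + t^{2}{\left(-9 \right)} = \frac{-2304 - 59 \left(111 - 59\right)}{2 \left(-59\right)} + \left(4 + \left(-9\right)^{2} - -99\right)^{2} = \frac{1}{2} \left(- \frac{1}{59}\right) \left(-2304 - 3068\right) + \left(4 + 81 + 99\right)^{2} = \frac{1}{2} \left(- \frac{1}{59}\right) \left(-2304 - 3068\right) + 184^{2} = \frac{1}{2} \left(- \frac{1}{59}\right) \left(-5372\right) + 33856 = \frac{2686}{59} + 33856 = \frac{2000190}{59}$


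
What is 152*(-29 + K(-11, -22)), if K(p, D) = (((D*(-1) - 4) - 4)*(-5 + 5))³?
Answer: -4408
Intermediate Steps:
K(p, D) = 0 (K(p, D) = (((-D - 4) - 4)*0)³ = (((-4 - D) - 4)*0)³ = ((-8 - D)*0)³ = 0³ = 0)
152*(-29 + K(-11, -22)) = 152*(-29 + 0) = 152*(-29) = -4408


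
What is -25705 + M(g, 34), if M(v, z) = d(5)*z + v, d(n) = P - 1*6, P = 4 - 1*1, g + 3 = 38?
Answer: -25772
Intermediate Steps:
g = 35 (g = -3 + 38 = 35)
P = 3 (P = 4 - 1 = 3)
d(n) = -3 (d(n) = 3 - 1*6 = 3 - 6 = -3)
M(v, z) = v - 3*z (M(v, z) = -3*z + v = v - 3*z)
-25705 + M(g, 34) = -25705 + (35 - 3*34) = -25705 + (35 - 102) = -25705 - 67 = -25772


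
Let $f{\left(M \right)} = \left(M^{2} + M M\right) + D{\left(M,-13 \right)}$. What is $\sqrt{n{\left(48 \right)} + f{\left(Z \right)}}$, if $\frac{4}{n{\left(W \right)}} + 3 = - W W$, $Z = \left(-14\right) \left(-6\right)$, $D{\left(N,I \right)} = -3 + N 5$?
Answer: $\frac{\sqrt{77326946493}}{2307} \approx 120.54$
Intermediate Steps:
$D{\left(N,I \right)} = -3 + 5 N$
$Z = 84$
$f{\left(M \right)} = -3 + 2 M^{2} + 5 M$ ($f{\left(M \right)} = \left(M^{2} + M M\right) + \left(-3 + 5 M\right) = \left(M^{2} + M^{2}\right) + \left(-3 + 5 M\right) = 2 M^{2} + \left(-3 + 5 M\right) = -3 + 2 M^{2} + 5 M$)
$n{\left(W \right)} = \frac{4}{-3 - W^{2}}$ ($n{\left(W \right)} = \frac{4}{-3 + - W W} = \frac{4}{-3 - W^{2}}$)
$\sqrt{n{\left(48 \right)} + f{\left(Z \right)}} = \sqrt{- \frac{4}{3 + 48^{2}} + \left(-3 + 2 \cdot 84^{2} + 5 \cdot 84\right)} = \sqrt{- \frac{4}{3 + 2304} + \left(-3 + 2 \cdot 7056 + 420\right)} = \sqrt{- \frac{4}{2307} + \left(-3 + 14112 + 420\right)} = \sqrt{\left(-4\right) \frac{1}{2307} + 14529} = \sqrt{- \frac{4}{2307} + 14529} = \sqrt{\frac{33518399}{2307}} = \frac{\sqrt{77326946493}}{2307}$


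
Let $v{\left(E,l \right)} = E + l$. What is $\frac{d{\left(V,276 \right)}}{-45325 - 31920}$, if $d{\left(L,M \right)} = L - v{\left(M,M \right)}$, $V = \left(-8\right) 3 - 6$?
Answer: $\frac{582}{77245} \approx 0.0075345$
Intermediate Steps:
$V = -30$ ($V = -24 - 6 = -30$)
$d{\left(L,M \right)} = L - 2 M$ ($d{\left(L,M \right)} = L - \left(M + M\right) = L - 2 M$)
$\frac{d{\left(V,276 \right)}}{-45325 - 31920} = \frac{-30 - 552}{-45325 - 31920} = - \frac{582}{-77245} = \left(-582\right) \left(- \frac{1}{77245}\right) = \frac{582}{77245}$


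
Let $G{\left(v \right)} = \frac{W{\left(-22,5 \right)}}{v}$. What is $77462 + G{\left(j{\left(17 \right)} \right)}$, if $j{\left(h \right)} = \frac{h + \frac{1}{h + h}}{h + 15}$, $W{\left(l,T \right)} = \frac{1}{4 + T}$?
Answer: $\frac{403655570}{5211} \approx 77462.0$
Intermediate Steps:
$j{\left(h \right)} = \frac{h + \frac{1}{2 h}}{15 + h}$
$G{\left(v \right)} = \frac{1}{9 v}$ ($G{\left(v \right)} = \frac{1}{\left(4 + 5\right) v} = \frac{1}{9 v}$)
$77462 + G{\left(j{\left(17 \right)} \right)} = 77462 + \frac{1}{9 \frac{\frac{1}{2} + 17^{2}}{17 \left(15 + 17\right)}} = 77462 + \frac{1}{9 \frac{\frac{1}{2} + 289}{17 \cdot 32}} = 77462 + \frac{1}{9 \cdot \frac{1}{17} \cdot \frac{1}{32} \cdot \frac{579}{2}} = 77462 + \frac{1}{9 \cdot \frac{579}{1088}} = 77462 + \frac{1}{9} \cdot \frac{1088}{579} = 77462 + \frac{1088}{5211} = \frac{403655570}{5211}$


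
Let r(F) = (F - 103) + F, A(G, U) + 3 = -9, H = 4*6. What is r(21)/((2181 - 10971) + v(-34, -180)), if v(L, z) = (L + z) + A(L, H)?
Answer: 61/9016 ≈ 0.0067658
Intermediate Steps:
H = 24
A(G, U) = -12 (A(G, U) = -3 - 9 = -12)
v(L, z) = -12 + L + z (v(L, z) = (L + z) - 12 = -12 + L + z)
r(F) = -103 + 2*F (r(F) = (-103 + F) + F = -103 + 2*F)
r(21)/((2181 - 10971) + v(-34, -180)) = (-103 + 2*21)/((2181 - 10971) + (-12 - 34 - 180)) = (-103 + 42)/(-8790 - 226) = -61/(-9016) = -61*(-1/9016) = 61/9016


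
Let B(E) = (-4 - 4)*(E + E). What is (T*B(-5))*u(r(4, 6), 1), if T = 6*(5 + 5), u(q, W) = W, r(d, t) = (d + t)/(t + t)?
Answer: 4800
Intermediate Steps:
r(d, t) = (d + t)/(2*t) (r(d, t) = (d + t)/((2*t)) = (d + t)*(1/(2*t)) = (d + t)/(2*t))
B(E) = -16*E
T = 60 (T = 6*10 = 60)
(T*B(-5))*u(r(4, 6), 1) = (60*(-16*(-5)))*1 = (60*80)*1 = 4800*1 = 4800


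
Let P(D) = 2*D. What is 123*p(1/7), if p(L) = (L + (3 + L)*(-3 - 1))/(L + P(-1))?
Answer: 10701/13 ≈ 823.15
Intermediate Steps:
p(L) = (-12 - 3*L)/(-2 + L) (p(L) = (L + (3 + L)*(-3 - 1))/(L + 2*(-1)) = (L + (3 + L)*(-4))/(L - 2) = (L + (-12 - 4*L))/(-2 + L) = (-12 - 3*L)/(-2 + L))
123*p(1/7) = 123*(3*(-4 - 1/7)/(-2 + 1/7)) = 123*(3*(-4 - 1*⅐)/(-2 + ⅐)) = 123*(3*(-4 - ⅐)/(-13/7)) = 123*(3*(-7/13)*(-29/7)) = 123*(87/13) = 10701/13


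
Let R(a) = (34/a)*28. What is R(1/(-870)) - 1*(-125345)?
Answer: -702895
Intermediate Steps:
R(a) = 952/a
R(1/(-870)) - 1*(-125345) = 952/(1/(-870)) - 1*(-125345) = 952/(-1/870) + 125345 = 952*(-870) + 125345 = -828240 + 125345 = -702895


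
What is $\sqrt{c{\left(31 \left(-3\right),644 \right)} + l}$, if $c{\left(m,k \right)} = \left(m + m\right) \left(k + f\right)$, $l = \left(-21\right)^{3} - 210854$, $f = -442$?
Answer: $i \sqrt{257687} \approx 507.63 i$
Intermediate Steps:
$l = -220115$ ($l = -9261 - 210854 = -220115$)
$c{\left(m,k \right)} = 2 m \left(-442 + k\right)$ ($c{\left(m,k \right)} = \left(m + m\right) \left(k - 442\right) = 2 m \left(-442 + k\right)$)
$\sqrt{c{\left(31 \left(-3\right),644 \right)} + l} = \sqrt{2 \cdot 31 \left(-3\right) \left(-442 + 644\right) - 220115} = \sqrt{2 \left(-93\right) 202 - 220115} = \sqrt{-37572 - 220115} = \sqrt{-257687} = i \sqrt{257687}$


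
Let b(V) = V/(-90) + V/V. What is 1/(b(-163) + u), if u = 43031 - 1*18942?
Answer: 90/2168263 ≈ 4.1508e-5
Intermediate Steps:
u = 24089 (u = 43031 - 18942 = 24089)
b(V) = 1 - V/90 (b(V) = V*(-1/90) + 1 = -V/90 + 1 = 1 - V/90)
1/(b(-163) + u) = 1/((1 - 1/90*(-163)) + 24089) = 1/((1 + 163/90) + 24089) = 1/(253/90 + 24089) = 1/(2168263/90) = 90/2168263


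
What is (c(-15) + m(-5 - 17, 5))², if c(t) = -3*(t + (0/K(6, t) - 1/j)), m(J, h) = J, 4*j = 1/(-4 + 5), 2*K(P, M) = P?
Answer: 1225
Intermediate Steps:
K(P, M) = P/2
j = ¼ (j = 1/(4*(-4 + 5)) = (¼)/1 = (¼)*1 = ¼ ≈ 0.25000)
c(t) = 12 - 3*t (c(t) = -3*(t + (0/(((½)*6)) - 1/¼)) = -3*(t + (0/3 - 1*4)) = -3*(t + (0*(⅓) - 4)) = -3*(t + (0 - 4)) = -3*(t - 4) = -3*(-4 + t) = 12 - 3*t)
(c(-15) + m(-5 - 17, 5))² = ((12 - 3*(-15)) + (-5 - 17))² = ((12 + 45) - 22)² = (57 - 22)² = 35² = 1225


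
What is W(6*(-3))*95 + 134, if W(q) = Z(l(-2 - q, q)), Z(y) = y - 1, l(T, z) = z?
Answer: -1671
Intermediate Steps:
Z(y) = -1 + y
W(q) = -1 + q
W(6*(-3))*95 + 134 = (-1 + 6*(-3))*95 + 134 = (-1 - 18)*95 + 134 = -19*95 + 134 = -1805 + 134 = -1671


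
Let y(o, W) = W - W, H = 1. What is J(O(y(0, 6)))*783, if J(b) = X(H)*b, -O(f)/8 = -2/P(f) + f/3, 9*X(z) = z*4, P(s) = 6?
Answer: 928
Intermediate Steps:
y(o, W) = 0
X(z) = 4*z/9 (X(z) = (z*4)/9 = (4*z)/9 = 4*z/9)
O(f) = 8/3 - 8*f/3 (O(f) = -8*(-2/6 + f/3) = -8*(-2*⅙ + f*(⅓)) = -8*(-⅓ + f/3) = 8/3 - 8*f/3)
J(b) = 4*b/9 (J(b) = ((4/9)*1)*b = 4*b/9)
J(O(y(0, 6)))*783 = (4*(8/3 - 8/3*0)/9)*783 = (4*(8/3 + 0)/9)*783 = ((4/9)*(8/3))*783 = (32/27)*783 = 928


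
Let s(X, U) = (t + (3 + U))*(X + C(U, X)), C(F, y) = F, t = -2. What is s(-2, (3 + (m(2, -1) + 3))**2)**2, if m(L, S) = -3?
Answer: 4900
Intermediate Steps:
s(X, U) = (1 + U)*(U + X) (s(X, U) = (-2 + (3 + U))*(X + U) = (1 + U)*(U + X))
s(-2, (3 + (m(2, -1) + 3))**2)**2 = ((3 + (-3 + 3))**2 - 2 + ((3 + (-3 + 3))**2)**2 + (3 + (-3 + 3))**2*(-2))**2 = ((3 + 0)**2 - 2 + ((3 + 0)**2)**2 + (3 + 0)**2*(-2))**2 = (3**2 - 2 + (3**2)**2 + 3**2*(-2))**2 = (9 - 2 + 9**2 + 9*(-2))**2 = (9 - 2 + 81 - 18)**2 = 70**2 = 4900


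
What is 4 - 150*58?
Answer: -8696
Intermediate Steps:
4 - 150*58 = 4 - 8700 = -8696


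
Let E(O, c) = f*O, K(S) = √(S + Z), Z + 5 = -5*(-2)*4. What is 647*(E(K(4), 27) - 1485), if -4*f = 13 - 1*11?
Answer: -960795 - 647*√39/2 ≈ -9.6282e+5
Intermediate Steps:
Z = 35 (Z = -5 - 5*(-2)*4 = -5 + 10*4 = -5 + 40 = 35)
f = -½ (f = -(13 - 1*11)/4 = -(13 - 11)/4 = -¼*2 = -½ ≈ -0.50000)
K(S) = √(35 + S) (K(S) = √(S + 35) = √(35 + S))
E(O, c) = -O/2
647*(E(K(4), 27) - 1485) = 647*(-√(35 + 4)/2 - 1485) = 647*(-√39/2 - 1485) = 647*(-1485 - √39/2) = -960795 - 647*√39/2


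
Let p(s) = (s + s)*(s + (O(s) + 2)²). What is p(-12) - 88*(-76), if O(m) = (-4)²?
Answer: -800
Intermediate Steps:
O(m) = 16
p(s) = 2*s*(324 + s) (p(s) = (s + s)*(s + (16 + 2)²) = (2*s)*(s + 18²) = (2*s)*(s + 324) = (2*s)*(324 + s) = 2*s*(324 + s))
p(-12) - 88*(-76) = 2*(-12)*(324 - 12) - 88*(-76) = 2*(-12)*312 + 6688 = -7488 + 6688 = -800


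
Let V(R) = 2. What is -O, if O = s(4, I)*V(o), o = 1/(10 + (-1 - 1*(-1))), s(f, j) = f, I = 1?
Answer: -8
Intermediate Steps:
o = ⅒ (o = 1/(10 + (-1 + 1)) = 1/(10 + 0) = 1/10 = ⅒ ≈ 0.10000)
O = 8 (O = 4*2 = 8)
-O = -1*8 = -8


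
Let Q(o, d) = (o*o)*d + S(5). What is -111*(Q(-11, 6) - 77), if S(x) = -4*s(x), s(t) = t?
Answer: -69819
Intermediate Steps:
S(x) = -4*x
Q(o, d) = -20 + d*o**2 (Q(o, d) = (o*o)*d - 4*5 = o**2*d - 20 = d*o**2 - 20 = -20 + d*o**2)
-111*(Q(-11, 6) - 77) = -111*((-20 + 6*(-11)**2) - 77) = -111*((-20 + 6*121) - 77) = -111*((-20 + 726) - 77) = -111*(706 - 77) = -111*629 = -69819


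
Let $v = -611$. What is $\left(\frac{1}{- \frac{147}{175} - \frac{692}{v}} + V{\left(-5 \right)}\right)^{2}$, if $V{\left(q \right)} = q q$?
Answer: $\frac{16129000000}{19971961} \approx 807.58$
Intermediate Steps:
$V{\left(q \right)} = q^{2}$
$\left(\frac{1}{- \frac{147}{175} - \frac{692}{v}} + V{\left(-5 \right)}\right)^{2} = \left(\frac{1}{- \frac{147}{175} - \frac{692}{-611}} + \left(-5\right)^{2}\right)^{2} = \left(\frac{1}{\left(-147\right) \frac{1}{175} - - \frac{692}{611}} + 25\right)^{2} = \left(\frac{1}{- \frac{21}{25} + \frac{692}{611}} + 25\right)^{2} = \left(\frac{1}{\frac{4469}{15275}} + 25\right)^{2} = \left(\frac{15275}{4469} + 25\right)^{2} = \left(\frac{127000}{4469}\right)^{2} = \frac{16129000000}{19971961}$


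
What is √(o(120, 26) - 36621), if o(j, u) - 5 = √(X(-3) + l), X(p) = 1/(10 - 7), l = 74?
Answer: √(-329544 + 3*√669)/3 ≈ 191.33*I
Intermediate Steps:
X(p) = ⅓ (X(p) = 1/3 = ⅓)
o(j, u) = 5 + √669/3 (o(j, u) = 5 + √(⅓ + 74) = 5 + √(223/3) = 5 + √669/3)
√(o(120, 26) - 36621) = √((5 + √669/3) - 36621) = √(-36616 + √669/3)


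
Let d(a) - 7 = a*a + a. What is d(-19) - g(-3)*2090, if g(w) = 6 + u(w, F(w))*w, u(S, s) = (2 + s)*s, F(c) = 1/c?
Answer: -47023/3 ≈ -15674.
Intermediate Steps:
u(S, s) = s*(2 + s)
d(a) = 7 + a + a**2 (d(a) = 7 + (a*a + a) = 7 + (a**2 + a) = 7 + (a + a**2) = 7 + a + a**2)
g(w) = 8 + 1/w (g(w) = 6 + ((2 + 1/w)/w)*w = 6 + (2 + 1/w) = 8 + 1/w)
d(-19) - g(-3)*2090 = (7 - 19 + (-19)**2) - (8 + 1/(-3))*2090 = (7 - 19 + 361) - (8 - 1/3)*2090 = 349 - 23*2090/3 = 349 - 1*48070/3 = 349 - 48070/3 = -47023/3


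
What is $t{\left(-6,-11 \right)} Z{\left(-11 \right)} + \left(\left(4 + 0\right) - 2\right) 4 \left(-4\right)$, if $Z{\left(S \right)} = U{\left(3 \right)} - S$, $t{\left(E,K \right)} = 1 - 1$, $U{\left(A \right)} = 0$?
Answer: $-32$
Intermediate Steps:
$t{\left(E,K \right)} = 0$ ($t{\left(E,K \right)} = 1 - 1 = 0$)
$Z{\left(S \right)} = - S$ ($Z{\left(S \right)} = 0 - S = - S$)
$t{\left(-6,-11 \right)} Z{\left(-11 \right)} + \left(\left(4 + 0\right) - 2\right) 4 \left(-4\right) = 0 \left(\left(-1\right) \left(-11\right)\right) + \left(\left(4 + 0\right) - 2\right) 4 \left(-4\right) = 0 \cdot 11 + \left(4 - 2\right) 4 \left(-4\right) = 0 + 2 \cdot 4 \left(-4\right) = 0 + 8 \left(-4\right) = 0 - 32 = -32$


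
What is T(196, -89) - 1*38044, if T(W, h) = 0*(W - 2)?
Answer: -38044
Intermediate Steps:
T(W, h) = 0 (T(W, h) = 0*(-2 + W) = 0)
T(196, -89) - 1*38044 = 0 - 1*38044 = 0 - 38044 = -38044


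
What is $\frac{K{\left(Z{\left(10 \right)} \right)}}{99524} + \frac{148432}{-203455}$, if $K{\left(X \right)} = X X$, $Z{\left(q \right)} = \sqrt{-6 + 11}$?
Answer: $- \frac{14771529093}{20248655420} \approx -0.72951$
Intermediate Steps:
$Z{\left(q \right)} = \sqrt{5}$
$K{\left(X \right)} = X^{2}$
$\frac{K{\left(Z{\left(10 \right)} \right)}}{99524} + \frac{148432}{-203455} = \frac{\left(\sqrt{5}\right)^{2}}{99524} + \frac{148432}{-203455} = 5 \cdot \frac{1}{99524} + 148432 \left(- \frac{1}{203455}\right) = \frac{5}{99524} - \frac{148432}{203455} = - \frac{14771529093}{20248655420}$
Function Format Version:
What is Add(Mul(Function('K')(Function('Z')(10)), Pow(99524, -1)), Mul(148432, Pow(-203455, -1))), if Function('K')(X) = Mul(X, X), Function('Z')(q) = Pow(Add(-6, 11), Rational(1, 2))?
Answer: Rational(-14771529093, 20248655420) ≈ -0.72951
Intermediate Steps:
Function('Z')(q) = Pow(5, Rational(1, 2))
Function('K')(X) = Pow(X, 2)
Add(Mul(Function('K')(Function('Z')(10)), Pow(99524, -1)), Mul(148432, Pow(-203455, -1))) = Add(Mul(Pow(Pow(5, Rational(1, 2)), 2), Pow(99524, -1)), Mul(148432, Pow(-203455, -1))) = Add(Mul(5, Rational(1, 99524)), Mul(148432, Rational(-1, 203455))) = Add(Rational(5, 99524), Rational(-148432, 203455)) = Rational(-14771529093, 20248655420)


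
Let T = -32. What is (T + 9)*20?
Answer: -460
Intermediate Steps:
(T + 9)*20 = (-32 + 9)*20 = -23*20 = -460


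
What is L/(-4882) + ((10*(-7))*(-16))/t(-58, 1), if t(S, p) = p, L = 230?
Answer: 2733805/2441 ≈ 1120.0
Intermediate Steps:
L/(-4882) + ((10*(-7))*(-16))/t(-58, 1) = 230/(-4882) + ((10*(-7))*(-16))/1 = 230*(-1/4882) - 70*(-16)*1 = -115/2441 + 1120*1 = -115/2441 + 1120 = 2733805/2441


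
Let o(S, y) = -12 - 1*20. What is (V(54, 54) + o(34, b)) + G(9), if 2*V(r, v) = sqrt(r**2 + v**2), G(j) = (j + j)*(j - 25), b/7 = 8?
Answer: -320 + 27*sqrt(2) ≈ -281.82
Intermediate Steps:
b = 56 (b = 7*8 = 56)
o(S, y) = -32 (o(S, y) = -12 - 20 = -32)
G(j) = 2*j*(-25 + j) (G(j) = (2*j)*(-25 + j) = 2*j*(-25 + j))
V(r, v) = sqrt(r**2 + v**2)/2
(V(54, 54) + o(34, b)) + G(9) = (sqrt(54**2 + 54**2)/2 - 32) + 2*9*(-25 + 9) = (sqrt(2916 + 2916)/2 - 32) + 2*9*(-16) = (sqrt(5832)/2 - 32) - 288 = ((54*sqrt(2))/2 - 32) - 288 = (27*sqrt(2) - 32) - 288 = (-32 + 27*sqrt(2)) - 288 = -320 + 27*sqrt(2)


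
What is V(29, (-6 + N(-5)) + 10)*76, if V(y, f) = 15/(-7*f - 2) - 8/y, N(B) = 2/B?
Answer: -61997/986 ≈ -62.877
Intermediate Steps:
V(y, f) = -8/y + 15/(-2 - 7*f) (V(y, f) = 15/(-2 - 7*f) - 8/y = -8/y + 15/(-2 - 7*f))
V(29, (-6 + N(-5)) + 10)*76 = ((-16 - 56*((-6 + 2/(-5)) + 10) - 15*29)/(29*(2 + 7*((-6 + 2/(-5)) + 10))))*76 = ((-16 - 56*((-6 + 2*(-1/5)) + 10) - 435)/(29*(2 + 7*((-6 + 2*(-1/5)) + 10))))*76 = ((-16 - 56*((-6 - 2/5) + 10) - 435)/(29*(2 + 7*((-6 - 2/5) + 10))))*76 = ((-16 - 56*(-32/5 + 10) - 435)/(29*(2 + 7*(-32/5 + 10))))*76 = ((-16 - 56*18/5 - 435)/(29*(2 + 7*(18/5))))*76 = ((-16 - 1008/5 - 435)/(29*(2 + 126/5)))*76 = ((1/29)*(-3263/5)/(136/5))*76 = ((1/29)*(5/136)*(-3263/5))*76 = -3263/3944*76 = -61997/986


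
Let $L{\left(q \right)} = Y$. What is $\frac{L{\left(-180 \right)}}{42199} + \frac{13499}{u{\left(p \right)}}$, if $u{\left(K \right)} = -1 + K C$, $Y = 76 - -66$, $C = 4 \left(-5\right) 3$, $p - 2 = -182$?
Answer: $\frac{571177759}{455707001} \approx 1.2534$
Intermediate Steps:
$p = -180$ ($p = 2 - 182 = -180$)
$C = -60$ ($C = \left(-20\right) 3 = -60$)
$Y = 142$ ($Y = 76 + 66 = 142$)
$L{\left(q \right)} = 142$
$u{\left(K \right)} = -1 - 60 K$ ($u{\left(K \right)} = -1 + K \left(-60\right) = -1 - 60 K$)
$\frac{L{\left(-180 \right)}}{42199} + \frac{13499}{u{\left(p \right)}} = \frac{142}{42199} + \frac{13499}{-1 - -10800} = 142 \cdot \frac{1}{42199} + \frac{13499}{-1 + 10800} = \frac{142}{42199} + \frac{13499}{10799} = \frac{571177759}{455707001}$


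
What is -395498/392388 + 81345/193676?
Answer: -11169917197/18999034572 ≈ -0.58792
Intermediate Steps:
-395498/392388 + 81345/193676 = -395498*1/392388 + 81345*(1/193676) = -197749/196194 + 81345/193676 = -11169917197/18999034572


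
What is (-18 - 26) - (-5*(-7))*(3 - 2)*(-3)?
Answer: 61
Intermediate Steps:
(-18 - 26) - (-5*(-7))*(3 - 2)*(-3) = -44 - 35*1*(-3) = -44 - 35*(-3) = -44 - 1*(-105) = -44 + 105 = 61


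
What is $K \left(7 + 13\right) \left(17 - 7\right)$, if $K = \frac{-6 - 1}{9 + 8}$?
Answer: $- \frac{1400}{17} \approx -82.353$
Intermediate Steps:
$K = - \frac{7}{17} \approx -0.41176$
$K \left(7 + 13\right) \left(17 - 7\right) = - \frac{7 \left(7 + 13\right) \left(17 - 7\right)}{17} = - \frac{7 \cdot 20 \cdot 10}{17} = \left(- \frac{7}{17}\right) 200 = - \frac{1400}{17}$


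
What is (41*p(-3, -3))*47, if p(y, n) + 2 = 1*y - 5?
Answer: -19270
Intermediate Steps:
p(y, n) = -7 + y (p(y, n) = -2 + (1*y - 5) = -2 + (y - 5) = -2 + (-5 + y) = -7 + y)
(41*p(-3, -3))*47 = (41*(-7 - 3))*47 = (41*(-10))*47 = -410*47 = -19270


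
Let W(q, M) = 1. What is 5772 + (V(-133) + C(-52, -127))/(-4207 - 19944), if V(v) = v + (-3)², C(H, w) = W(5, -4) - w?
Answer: 139399568/24151 ≈ 5772.0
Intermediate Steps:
C(H, w) = 1 - w
V(v) = 9 + v (V(v) = v + 9 = 9 + v)
5772 + (V(-133) + C(-52, -127))/(-4207 - 19944) = 5772 + ((9 - 133) + (1 - 1*(-127)))/(-4207 - 19944) = 5772 + (-124 + (1 + 127))/(-24151) = 5772 + (-124 + 128)*(-1/24151) = 5772 + 4*(-1/24151) = 5772 - 4/24151 = 139399568/24151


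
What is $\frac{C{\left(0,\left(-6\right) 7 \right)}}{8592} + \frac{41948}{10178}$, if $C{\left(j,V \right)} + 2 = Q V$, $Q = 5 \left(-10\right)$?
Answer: $\frac{95442665}{21862344} \approx 4.3656$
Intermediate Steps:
$Q = -50$
$C{\left(j,V \right)} = -2 - 50 V$
$\frac{C{\left(0,\left(-6\right) 7 \right)}}{8592} + \frac{41948}{10178} = \frac{-2 - 50 \left(\left(-6\right) 7\right)}{8592} + \frac{41948}{10178} = \left(-2 - -2100\right) \frac{1}{8592} + 41948 \cdot \frac{1}{10178} = \left(-2 + 2100\right) \frac{1}{8592} + \frac{20974}{5089} = 2098 \cdot \frac{1}{8592} + \frac{20974}{5089} = \frac{1049}{4296} + \frac{20974}{5089} = \frac{95442665}{21862344}$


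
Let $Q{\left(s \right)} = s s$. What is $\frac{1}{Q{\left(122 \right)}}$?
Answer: $\frac{1}{14884} \approx 6.7186 \cdot 10^{-5}$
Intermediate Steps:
$Q{\left(s \right)} = s^{2}$
$\frac{1}{Q{\left(122 \right)}} = \frac{1}{122^{2}} = \frac{1}{14884}$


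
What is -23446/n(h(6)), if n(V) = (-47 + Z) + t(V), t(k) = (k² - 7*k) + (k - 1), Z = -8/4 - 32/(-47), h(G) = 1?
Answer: 1101962/2553 ≈ 431.63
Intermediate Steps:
Z = -62/47 (Z = -8*¼ - 32*(-1/47) = -2 + 32/47 = -62/47 ≈ -1.3191)
t(k) = -1 + k² - 6*k (t(k) = (k² - 7*k) + (-1 + k) = -1 + k² - 6*k)
n(V) = -2318/47 + V² - 6*V (n(V) = (-47 - 62/47) + (-1 + V² - 6*V) = -2271/47 + (-1 + V² - 6*V) = -2318/47 + V² - 6*V)
-23446/n(h(6)) = -23446/(-2318/47 + 1² - 6*1) = -23446/(-2318/47 + 1 - 6) = -23446/(-2553/47) = -23446*(-47/2553) = 1101962/2553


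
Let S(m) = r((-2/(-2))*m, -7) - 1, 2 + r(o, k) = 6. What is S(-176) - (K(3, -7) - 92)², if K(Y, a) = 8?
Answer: -7053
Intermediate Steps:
r(o, k) = 4 (r(o, k) = -2 + 6 = 4)
S(m) = 3 (S(m) = 4 - 1 = 3)
S(-176) - (K(3, -7) - 92)² = 3 - (8 - 92)² = 3 - 1*(-84)² = 3 - 1*7056 = 3 - 7056 = -7053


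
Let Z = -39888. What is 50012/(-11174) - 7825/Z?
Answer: -953721053/222854256 ≈ -4.2796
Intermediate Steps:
50012/(-11174) - 7825/Z = 50012/(-11174) - 7825/(-39888) = 50012*(-1/11174) - 7825*(-1/39888) = -25006/5587 + 7825/39888 = -953721053/222854256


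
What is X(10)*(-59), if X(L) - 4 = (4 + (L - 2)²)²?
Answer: -273052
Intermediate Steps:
X(L) = 4 + (4 + (-2 + L)²)² (X(L) = 4 + (4 + (L - 2)²)² = 4 + (4 + (-2 + L)²)²)
X(10)*(-59) = (4 + (4 + (-2 + 10)²)²)*(-59) = (4 + (4 + 8²)²)*(-59) = (4 + (4 + 64)²)*(-59) = (4 + 68²)*(-59) = (4 + 4624)*(-59) = 4628*(-59) = -273052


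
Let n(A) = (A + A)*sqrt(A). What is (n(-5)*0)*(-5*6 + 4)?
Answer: 0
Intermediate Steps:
n(A) = 2*A**(3/2) (n(A) = (2*A)*sqrt(A) = 2*A**(3/2))
(n(-5)*0)*(-5*6 + 4) = ((2*(-5)**(3/2))*0)*(-5*6 + 4) = ((2*(-5*I*sqrt(5)))*0)*(-30 + 4) = (-10*I*sqrt(5)*0)*(-26) = 0*(-26) = 0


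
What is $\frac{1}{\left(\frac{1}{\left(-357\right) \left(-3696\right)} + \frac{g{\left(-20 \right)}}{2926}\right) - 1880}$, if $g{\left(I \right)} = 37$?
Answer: $- \frac{25069968}{47131222805} \approx -0.00053192$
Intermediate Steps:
$\frac{1}{\left(\frac{1}{\left(-357\right) \left(-3696\right)} + \frac{g{\left(-20 \right)}}{2926}\right) - 1880} = \frac{1}{\left(\frac{1}{\left(-357\right) \left(-3696\right)} + \frac{37}{2926}\right) - 1880} = \frac{1}{\left(\left(- \frac{1}{357}\right) \left(- \frac{1}{3696}\right) + 37 \cdot \frac{1}{2926}\right) - 1880} = \frac{1}{\left(\frac{1}{1319472} + \frac{37}{2926}\right) - 1880} = \frac{1}{\frac{317035}{25069968} - 1880} = \frac{1}{- \frac{47131222805}{25069968}} = - \frac{25069968}{47131222805}$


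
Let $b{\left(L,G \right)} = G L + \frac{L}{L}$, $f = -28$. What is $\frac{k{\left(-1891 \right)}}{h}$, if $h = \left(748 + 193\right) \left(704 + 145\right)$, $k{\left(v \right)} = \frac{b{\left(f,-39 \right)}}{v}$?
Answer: $- \frac{1093}{1510736919} \approx -7.2349 \cdot 10^{-7}$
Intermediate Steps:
$b{\left(L,G \right)} = 1 + G L$ ($b{\left(L,G \right)} = G L + 1 = 1 + G L$)
$k{\left(v \right)} = \frac{1093}{v}$ ($k{\left(v \right)} = \frac{1 - -1092}{v} = \frac{1 + 1092}{v} = \frac{1093}{v}$)
$h = 798909$ ($h = 941 \cdot 849 = 798909$)
$\frac{k{\left(-1891 \right)}}{h} = \frac{1093 \frac{1}{-1891}}{798909} = 1093 \left(- \frac{1}{1891}\right) \frac{1}{798909} = \left(- \frac{1093}{1891}\right) \frac{1}{798909} = - \frac{1093}{1510736919}$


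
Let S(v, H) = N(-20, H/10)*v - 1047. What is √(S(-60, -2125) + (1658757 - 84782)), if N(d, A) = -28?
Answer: 4*√98413 ≈ 1254.8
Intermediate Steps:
S(v, H) = -1047 - 28*v (S(v, H) = -28*v - 1047 = -1047 - 28*v)
√(S(-60, -2125) + (1658757 - 84782)) = √((-1047 - 28*(-60)) + (1658757 - 84782)) = √((-1047 + 1680) + 1573975) = √(633 + 1573975) = √1574608 = 4*√98413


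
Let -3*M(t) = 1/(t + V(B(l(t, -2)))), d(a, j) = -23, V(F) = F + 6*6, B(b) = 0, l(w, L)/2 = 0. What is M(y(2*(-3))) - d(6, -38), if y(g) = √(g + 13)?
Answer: 29635/1289 + √7/3867 ≈ 22.991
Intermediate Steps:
l(w, L) = 0 (l(w, L) = 2*0 = 0)
V(F) = 36 + F (V(F) = F + 36 = 36 + F)
y(g) = √(13 + g)
M(t) = -1/(3*(36 + t)) (M(t) = -1/(3*(t + (36 + 0))) = -1/(3*(t + 36)) = -1/(3*(36 + t)))
M(y(2*(-3))) - d(6, -38) = -1/(108 + 3*√(13 + 2*(-3))) - 1*(-23) = -1/(108 + 3*√(13 - 6)) + 23 = -1/(108 + 3*√7) + 23 = 23 - 1/(108 + 3*√7)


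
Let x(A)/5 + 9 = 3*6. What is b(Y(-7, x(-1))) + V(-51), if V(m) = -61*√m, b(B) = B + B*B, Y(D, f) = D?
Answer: 42 - 61*I*√51 ≈ 42.0 - 435.63*I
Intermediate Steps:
x(A) = 45 (x(A) = -45 + 5*(3*6) = -45 + 5*18 = -45 + 90 = 45)
b(B) = B + B²
b(Y(-7, x(-1))) + V(-51) = -7*(1 - 7) - 61*I*√51 = -7*(-6) - 61*I*√51 = 42 - 61*I*√51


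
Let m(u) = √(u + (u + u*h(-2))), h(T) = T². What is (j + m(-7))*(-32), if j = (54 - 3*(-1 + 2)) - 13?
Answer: -1216 - 32*I*√42 ≈ -1216.0 - 207.38*I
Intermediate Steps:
j = 38 (j = (54 - 3*1) - 13 = (54 - 3) - 13 = 51 - 13 = 38)
m(u) = √6*√u (m(u) = √(u + (u + u*(-2)²)) = √(u + (u + u*4)) = √(u + (u + 4*u)) = √(u + 5*u) = √(6*u) = √6*√u)
(j + m(-7))*(-32) = (38 + √6*√(-7))*(-32) = (38 + √6*(I*√7))*(-32) = (38 + I*√42)*(-32) = -1216 - 32*I*√42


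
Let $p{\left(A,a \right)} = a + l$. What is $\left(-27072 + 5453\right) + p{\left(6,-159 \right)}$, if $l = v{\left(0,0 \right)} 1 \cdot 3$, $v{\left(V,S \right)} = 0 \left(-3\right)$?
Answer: $-21778$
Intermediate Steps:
$v{\left(V,S \right)} = 0$
$l = 0$ ($l = 0 \cdot 1 \cdot 3 = 0 \cdot 3 = 0$)
$p{\left(A,a \right)} = a$ ($p{\left(A,a \right)} = a + 0 = a$)
$\left(-27072 + 5453\right) + p{\left(6,-159 \right)} = \left(-27072 + 5453\right) - 159 = -21619 - 159 = -21778$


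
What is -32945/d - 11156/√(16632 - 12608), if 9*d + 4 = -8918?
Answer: 98835/2974 - 2789*√1006/503 ≈ -142.63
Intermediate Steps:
d = -2974/3 (d = -4/9 + (⅑)*(-8918) = -4/9 - 8918/9 = -2974/3 ≈ -991.33)
-32945/d - 11156/√(16632 - 12608) = -32945/(-2974/3) - 11156/√(16632 - 12608) = -32945*(-3/2974) - 11156*√1006/2012 = 98835/2974 - 11156*√1006/2012 = 98835/2974 - 2789*√1006/503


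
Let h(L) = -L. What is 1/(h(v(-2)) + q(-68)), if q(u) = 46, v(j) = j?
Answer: 1/48 ≈ 0.020833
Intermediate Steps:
1/(h(v(-2)) + q(-68)) = 1/(-1*(-2) + 46) = 1/(2 + 46) = 1/48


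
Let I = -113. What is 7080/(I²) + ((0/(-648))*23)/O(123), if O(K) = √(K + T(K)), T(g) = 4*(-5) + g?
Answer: 7080/12769 ≈ 0.55447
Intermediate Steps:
T(g) = -20 + g
O(K) = √(-20 + 2*K) (O(K) = √(K + (-20 + K)) = √(-20 + 2*K))
7080/(I²) + ((0/(-648))*23)/O(123) = 7080/((-113)²) + ((0/(-648))*23)/(√(-20 + 2*123)) = 7080/12769 + ((0*(-1/648))*23)/(√(-20 + 246)) = 7080*(1/12769) + (0*23)/(√226) = 7080/12769 + 0*(√226/226) = 7080/12769 + 0 = 7080/12769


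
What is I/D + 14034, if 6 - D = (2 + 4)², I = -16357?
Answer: 437377/30 ≈ 14579.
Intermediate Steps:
D = -30 (D = 6 - (2 + 4)² = 6 - 1*6² = 6 - 1*36 = 6 - 36 = -30)
I/D + 14034 = -16357/(-30) + 14034 = -16357*(-1/30) + 14034 = 16357/30 + 14034 = 437377/30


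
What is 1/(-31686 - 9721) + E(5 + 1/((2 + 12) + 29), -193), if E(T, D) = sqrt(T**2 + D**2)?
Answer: -1/41407 + sqrt(68920057)/43 ≈ 193.07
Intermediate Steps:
E(T, D) = sqrt(D**2 + T**2)
1/(-31686 - 9721) + E(5 + 1/((2 + 12) + 29), -193) = 1/(-31686 - 9721) + sqrt((-193)**2 + (5 + 1/((2 + 12) + 29))**2) = 1/(-41407) + sqrt(37249 + (5 + 1/(14 + 29))**2) = -1/41407 + sqrt(37249 + (5 + 1/43)**2) = -1/41407 + sqrt(37249 + (216/43)**2) = -1/41407 + sqrt(37249 + 46656/1849) = -1/41407 + sqrt(68920057/1849) = -1/41407 + sqrt(68920057)/43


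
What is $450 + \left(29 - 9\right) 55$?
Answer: $1550$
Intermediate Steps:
$450 + \left(29 - 9\right) 55 = 450 + 20 \cdot 55 = 450 + 1100 = 1550$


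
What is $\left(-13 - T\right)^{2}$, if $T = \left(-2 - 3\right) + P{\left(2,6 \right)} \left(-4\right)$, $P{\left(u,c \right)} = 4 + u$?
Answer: $256$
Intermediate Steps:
$T = -29$ ($T = \left(-2 - 3\right) + \left(4 + 2\right) \left(-4\right) = -5 + 6 \left(-4\right) = -5 - 24 = -29$)
$\left(-13 - T\right)^{2} = \left(-13 - -29\right)^{2} = \left(-13 + 29\right)^{2} = 16^{2} = 256$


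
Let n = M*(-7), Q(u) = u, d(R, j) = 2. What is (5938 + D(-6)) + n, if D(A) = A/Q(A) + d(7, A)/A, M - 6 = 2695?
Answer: -38905/3 ≈ -12968.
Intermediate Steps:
M = 2701 (M = 6 + 2695 = 2701)
n = -18907 (n = 2701*(-7) = -18907)
D(A) = 1 + 2/A (D(A) = A/A + 2/A = 1 + 2/A)
(5938 + D(-6)) + n = (5938 + (2 - 6)/(-6)) - 18907 = (5938 - ⅙*(-4)) - 18907 = (5938 + ⅔) - 18907 = 17816/3 - 18907 = -38905/3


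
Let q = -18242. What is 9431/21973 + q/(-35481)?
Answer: 735452777/779624013 ≈ 0.94334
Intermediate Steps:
9431/21973 + q/(-35481) = 9431/21973 - 18242/(-35481) = 9431*(1/21973) - 18242*(-1/35481) = 9431/21973 + 18242/35481 = 735452777/779624013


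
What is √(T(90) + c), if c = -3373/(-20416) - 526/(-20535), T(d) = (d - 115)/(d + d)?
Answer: √104194512235/1416360 ≈ 0.22790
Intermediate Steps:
T(d) = (-115 + d)/(2*d) (T(d) = (-115 + d)/((2*d)) = (-115 + d)*(1/(2*d)) = (-115 + d)/(2*d))
c = 80003371/419242560 (c = -3373*(-1/20416) - 526*(-1/20535) = 3373/20416 + 526/20535 = 80003371/419242560 ≈ 0.19083)
√(T(90) + c) = √((½)*(-115 + 90)/90 + 80003371/419242560) = √((½)*(1/90)*(-25) + 80003371/419242560) = √(-5/36 + 80003371/419242560) = √(65325713/1257727680) = √104194512235/1416360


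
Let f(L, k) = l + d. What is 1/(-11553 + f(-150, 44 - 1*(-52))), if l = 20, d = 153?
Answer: -1/11380 ≈ -8.7873e-5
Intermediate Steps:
f(L, k) = 173 (f(L, k) = 20 + 153 = 173)
1/(-11553 + f(-150, 44 - 1*(-52))) = 1/(-11553 + 173) = 1/(-11380) = -1/11380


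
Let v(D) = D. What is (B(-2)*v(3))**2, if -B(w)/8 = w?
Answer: 2304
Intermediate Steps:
B(w) = -8*w
(B(-2)*v(3))**2 = (-8*(-2)*3)**2 = (16*3)**2 = 48**2 = 2304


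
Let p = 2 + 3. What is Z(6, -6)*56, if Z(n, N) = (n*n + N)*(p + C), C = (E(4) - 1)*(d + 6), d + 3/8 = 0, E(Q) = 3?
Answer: 27300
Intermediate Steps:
p = 5
d = -3/8 (d = -3/8 + 0 = -3/8 ≈ -0.37500)
C = 45/4 (C = (3 - 1)*(-3/8 + 6) = 2*(45/8) = 45/4 ≈ 11.250)
Z(n, N) = 65*N/4 + 65*n²/4 (Z(n, N) = (n*n + N)*(5 + 45/4) = (n² + N)*(65/4) = (N + n²)*(65/4) = 65*N/4 + 65*n²/4)
Z(6, -6)*56 = ((65/4)*(-6) + (65/4)*6²)*56 = (-195/2 + (65/4)*36)*56 = (-195/2 + 585)*56 = (975/2)*56 = 27300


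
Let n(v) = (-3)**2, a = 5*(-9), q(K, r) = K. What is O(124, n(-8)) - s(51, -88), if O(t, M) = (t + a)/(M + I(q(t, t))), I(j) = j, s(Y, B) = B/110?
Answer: 927/665 ≈ 1.3940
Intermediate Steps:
s(Y, B) = B/110 (s(Y, B) = B*(1/110) = B/110)
a = -45
n(v) = 9
O(t, M) = (-45 + t)/(M + t) (O(t, M) = (t - 45)/(M + t) = (-45 + t)/(M + t))
O(124, n(-8)) - s(51, -88) = (-45 + 124)/(9 + 124) - (-88)/110 = 79/133 - 1*(-4/5) = (1/133)*79 + 4/5 = 79/133 + 4/5 = 927/665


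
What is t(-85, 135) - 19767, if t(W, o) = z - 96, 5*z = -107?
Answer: -99422/5 ≈ -19884.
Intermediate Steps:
z = -107/5 (z = (1/5)*(-107) = -107/5 ≈ -21.400)
t(W, o) = -587/5 (t(W, o) = -107/5 - 96 = -587/5)
t(-85, 135) - 19767 = -587/5 - 19767 = -99422/5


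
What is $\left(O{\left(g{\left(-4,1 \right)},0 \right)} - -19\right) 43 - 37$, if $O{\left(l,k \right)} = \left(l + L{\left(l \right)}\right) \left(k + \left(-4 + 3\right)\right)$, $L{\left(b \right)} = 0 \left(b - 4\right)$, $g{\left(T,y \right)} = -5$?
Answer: $995$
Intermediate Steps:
$L{\left(b \right)} = 0$ ($L{\left(b \right)} = 0 \left(-4 + b\right) = 0$)
$O{\left(l,k \right)} = l \left(-1 + k\right)$ ($O{\left(l,k \right)} = \left(l + 0\right) \left(k + \left(-4 + 3\right)\right) = l \left(k - 1\right) = l \left(-1 + k\right)$)
$\left(O{\left(g{\left(-4,1 \right)},0 \right)} - -19\right) 43 - 37 = \left(- 5 \left(-1 + 0\right) - -19\right) 43 - 37 = \left(\left(-5\right) \left(-1\right) + 19\right) 43 - 37 = \left(5 + 19\right) 43 - 37 = 24 \cdot 43 - 37 = 1032 - 37 = 995$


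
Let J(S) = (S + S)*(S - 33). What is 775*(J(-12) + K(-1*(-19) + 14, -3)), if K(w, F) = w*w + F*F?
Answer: 1687950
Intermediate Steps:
J(S) = 2*S*(-33 + S) (J(S) = (2*S)*(-33 + S) = 2*S*(-33 + S))
K(w, F) = F² + w² (K(w, F) = w² + F² = F² + w²)
775*(J(-12) + K(-1*(-19) + 14, -3)) = 775*(2*(-12)*(-33 - 12) + ((-3)² + (-1*(-19) + 14)²)) = 775*(2*(-12)*(-45) + (9 + (19 + 14)²)) = 775*(1080 + (9 + 33²)) = 775*(1080 + (9 + 1089)) = 775*(1080 + 1098) = 775*2178 = 1687950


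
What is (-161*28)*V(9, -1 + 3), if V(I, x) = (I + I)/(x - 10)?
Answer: 10143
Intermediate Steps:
V(I, x) = 2*I/(-10 + x) (V(I, x) = (2*I)/(-10 + x) = 2*I/(-10 + x))
(-161*28)*V(9, -1 + 3) = (-161*28)*(2*9/(-10 + (-1 + 3))) = -9016*9/(-10 + 2) = -9016*9/(-8) = -9016*9*(-1)/8 = -4508*(-9/4) = 10143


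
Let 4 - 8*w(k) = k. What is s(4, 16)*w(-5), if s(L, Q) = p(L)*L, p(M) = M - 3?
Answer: 9/2 ≈ 4.5000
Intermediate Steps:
p(M) = -3 + M
s(L, Q) = L*(-3 + L) (s(L, Q) = (-3 + L)*L = L*(-3 + L))
w(k) = ½ - k/8
s(4, 16)*w(-5) = (4*(-3 + 4))*(½ - ⅛*(-5)) = (4*1)*(½ + 5/8) = 4*(9/8) = 9/2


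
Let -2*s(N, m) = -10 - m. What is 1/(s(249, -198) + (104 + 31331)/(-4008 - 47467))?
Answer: -10295/974017 ≈ -0.010570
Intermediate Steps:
s(N, m) = 5 + m/2 (s(N, m) = -(-10 - m)/2 = 5 + m/2)
1/(s(249, -198) + (104 + 31331)/(-4008 - 47467)) = 1/((5 + (½)*(-198)) + (104 + 31331)/(-4008 - 47467)) = 1/((5 - 99) + 31435/(-51475)) = 1/(-94 + 31435*(-1/51475)) = 1/(-94 - 6287/10295) = 1/(-974017/10295) = -10295/974017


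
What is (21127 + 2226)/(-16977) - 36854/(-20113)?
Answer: 155971469/341458401 ≈ 0.45678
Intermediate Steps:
(21127 + 2226)/(-16977) - 36854/(-20113) = 23353*(-1/16977) - 36854*(-1/20113) = -23353/16977 + 36854/20113 = 155971469/341458401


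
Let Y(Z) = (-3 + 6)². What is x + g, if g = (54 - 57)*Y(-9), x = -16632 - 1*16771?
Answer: -33430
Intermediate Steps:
Y(Z) = 9 (Y(Z) = 3² = 9)
x = -33403 (x = -16632 - 16771 = -33403)
g = -27 (g = (54 - 57)*9 = -3*9 = -27)
x + g = -33403 - 27 = -33430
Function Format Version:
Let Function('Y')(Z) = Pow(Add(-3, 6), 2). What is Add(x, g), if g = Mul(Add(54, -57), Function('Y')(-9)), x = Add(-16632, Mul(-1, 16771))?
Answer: -33430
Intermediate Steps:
Function('Y')(Z) = 9 (Function('Y')(Z) = Pow(3, 2) = 9)
x = -33403 (x = Add(-16632, -16771) = -33403)
g = -27 (g = Mul(Add(54, -57), 9) = Mul(-3, 9) = -27)
Add(x, g) = Add(-33403, -27) = -33430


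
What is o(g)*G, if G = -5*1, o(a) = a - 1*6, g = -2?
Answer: 40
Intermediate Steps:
o(a) = -6 + a (o(a) = a - 6 = -6 + a)
G = -5
o(g)*G = (-6 - 2)*(-5) = -8*(-5) = 40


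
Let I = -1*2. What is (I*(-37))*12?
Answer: 888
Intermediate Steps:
I = -2
(I*(-37))*12 = -2*(-37)*12 = 74*12 = 888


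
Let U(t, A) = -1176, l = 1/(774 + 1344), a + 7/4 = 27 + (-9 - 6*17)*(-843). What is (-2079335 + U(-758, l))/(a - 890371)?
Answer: 8322044/3187091 ≈ 2.6112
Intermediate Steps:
a = 374393/4 (a = -7/4 + (27 + (-9 - 6*17)*(-843)) = -7/4 + (27 + (-9 - 102)*(-843)) = -7/4 + (27 - 111*(-843)) = -7/4 + (27 + 93573) = -7/4 + 93600 = 374393/4 ≈ 93598.)
l = 1/2118 ≈ 0.00047214
(-2079335 + U(-758, l))/(a - 890371) = (-2079335 - 1176)/(374393/4 - 890371) = -2080511/(-3187091/4) = -2080511*(-4/3187091) = 8322044/3187091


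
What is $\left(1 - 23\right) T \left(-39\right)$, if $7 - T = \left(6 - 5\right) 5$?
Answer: $1716$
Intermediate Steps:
$T = 2$ ($T = 7 - \left(6 - 5\right) 5 = 7 - 1 \cdot 5 = 7 - 5 = 2$)
$\left(1 - 23\right) T \left(-39\right) = \left(1 - 23\right) 2 \left(-39\right) = \left(-22\right) 2 \left(-39\right) = \left(-44\right) \left(-39\right) = 1716$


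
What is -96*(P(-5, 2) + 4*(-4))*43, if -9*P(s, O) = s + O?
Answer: 64672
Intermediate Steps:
P(s, O) = -O/9 - s/9 (P(s, O) = -(s + O)/9 = -(O + s)/9 = -O/9 - s/9)
-96*(P(-5, 2) + 4*(-4))*43 = -96*((-1/9*2 - 1/9*(-5)) + 4*(-4))*43 = -96*((-2/9 + 5/9) - 16)*43 = -96*(1/3 - 16)*43 = -96*(-47/3)*43 = 1504*43 = 64672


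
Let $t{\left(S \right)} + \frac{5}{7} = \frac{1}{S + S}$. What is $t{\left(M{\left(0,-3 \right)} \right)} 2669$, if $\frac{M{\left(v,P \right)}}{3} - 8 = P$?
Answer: $- \frac{381667}{210} \approx -1817.5$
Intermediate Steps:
$M{\left(v,P \right)} = 24 + 3 P$
$t{\left(S \right)} = - \frac{5}{7} + \frac{1}{2 S}$ ($t{\left(S \right)} = - \frac{5}{7} + \frac{1}{S + S} = - \frac{5}{7} + \frac{1}{2 S}$)
$t{\left(M{\left(0,-3 \right)} \right)} 2669 = \frac{7 - 10 \left(24 + 3 \left(-3\right)\right)}{14 \left(24 + 3 \left(-3\right)\right)} 2669 = \frac{7 - 10 \left(24 - 9\right)}{14 \left(24 - 9\right)} 2669 = \frac{7 - 150}{14 \cdot 15} \cdot 2669 = \frac{1}{14} \cdot \frac{1}{15} \left(7 - 150\right) 2669 = \frac{1}{14} \cdot \frac{1}{15} \left(-143\right) 2669 = \left(- \frac{143}{210}\right) 2669 = - \frac{381667}{210}$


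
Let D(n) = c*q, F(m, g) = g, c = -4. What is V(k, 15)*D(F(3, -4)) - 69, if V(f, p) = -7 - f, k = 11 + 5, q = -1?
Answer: -161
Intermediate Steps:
D(n) = 4 (D(n) = -4*(-1) = 4)
k = 16
V(k, 15)*D(F(3, -4)) - 69 = (-7 - 1*16)*4 - 69 = (-7 - 16)*4 - 69 = -23*4 - 69 = -92 - 69 = -161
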